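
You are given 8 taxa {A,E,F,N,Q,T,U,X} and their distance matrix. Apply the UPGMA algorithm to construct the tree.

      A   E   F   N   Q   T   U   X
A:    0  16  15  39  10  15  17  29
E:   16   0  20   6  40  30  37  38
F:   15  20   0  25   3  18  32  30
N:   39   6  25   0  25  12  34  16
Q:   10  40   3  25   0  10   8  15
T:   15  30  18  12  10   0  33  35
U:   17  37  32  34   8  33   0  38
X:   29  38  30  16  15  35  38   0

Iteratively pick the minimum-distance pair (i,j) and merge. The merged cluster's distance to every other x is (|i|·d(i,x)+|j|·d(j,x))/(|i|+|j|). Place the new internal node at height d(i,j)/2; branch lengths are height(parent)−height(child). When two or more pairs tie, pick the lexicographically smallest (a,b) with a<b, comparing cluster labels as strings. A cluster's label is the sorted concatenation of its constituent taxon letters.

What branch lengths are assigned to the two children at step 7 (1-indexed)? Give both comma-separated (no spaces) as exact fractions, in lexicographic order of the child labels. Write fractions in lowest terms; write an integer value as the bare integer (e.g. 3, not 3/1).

iteration 1: select F,Q (d=3); attach at lengths (3/2, 3/2); label the merged cluster FQ
  updated: d(A,FQ)=25/2, d(E,FQ)=30, d(FQ,N)=25, d(FQ,T)=14, d(FQ,U)=20, d(FQ,X)=45/2
iteration 2: select E,N (d=6); attach at lengths (3, 3); label the merged cluster EN
  updated: d(A,EN)=55/2, d(EN,FQ)=55/2, d(EN,T)=21, d(EN,U)=71/2, d(EN,X)=27
iteration 3: select A,FQ (d=25/2); attach at lengths (25/4, 19/4); label the merged cluster AFQ
  updated: d(AFQ,EN)=55/2, d(AFQ,T)=43/3, d(AFQ,U)=19, d(AFQ,X)=74/3
iteration 4: select AFQ,T (d=43/3); attach at lengths (11/12, 43/6); label the merged cluster AFQT
  updated: d(AFQT,EN)=207/8, d(AFQT,U)=45/2, d(AFQT,X)=109/4
iteration 5: select AFQT,U (d=45/2); attach at lengths (49/12, 45/4); label the merged cluster AFQTU
  updated: d(AFQTU,EN)=139/5, d(AFQTU,X)=147/5
iteration 6: select EN,X (d=27); attach at lengths (21/2, 27/2); label the merged cluster ENX
  updated: d(AFQTU,ENX)=85/3
iteration 7: select AFQTU,ENX (d=85/3); attach at lengths (35/12, 2/3); label the merged cluster AEFNQTUX
final tree: ((((A:25/4,(F:3/2,Q:3/2):19/4):11/12,T:43/6):49/12,U:45/4):35/12,((E:3,N:3):21/2,X:27/2):2/3)
total length: 71

35/12,2/3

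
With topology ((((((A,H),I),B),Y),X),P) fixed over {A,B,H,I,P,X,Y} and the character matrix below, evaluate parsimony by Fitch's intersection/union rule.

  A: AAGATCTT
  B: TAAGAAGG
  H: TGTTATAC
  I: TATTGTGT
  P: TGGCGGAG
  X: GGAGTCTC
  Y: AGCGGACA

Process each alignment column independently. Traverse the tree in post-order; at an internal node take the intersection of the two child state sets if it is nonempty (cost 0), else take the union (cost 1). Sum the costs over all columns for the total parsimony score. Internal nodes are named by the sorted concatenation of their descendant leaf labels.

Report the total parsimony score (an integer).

29

AH@0: {A} ∪ {T} = {A,T} (union, +1)
AHI@0: {A,T} ∩ {T} = {T} (intersection, +0)
ABHI@0: {T} ∩ {T} = {T} (intersection, +0)
ABHIY@0: {T} ∪ {A} = {A,T} (union, +1)
ABHIXY@0: {A,T} ∪ {G} = {A,G,T} (union, +1)
ABHIPXY@0: {A,G,T} ∩ {T} = {T} (intersection, +0)
AH@1: {A} ∪ {G} = {A,G} (union, +1)
AHI@1: {A,G} ∩ {A} = {A} (intersection, +0)
ABHI@1: {A} ∩ {A} = {A} (intersection, +0)
ABHIY@1: {A} ∪ {G} = {A,G} (union, +1)
ABHIXY@1: {A,G} ∩ {G} = {G} (intersection, +0)
ABHIPXY@1: {G} ∩ {G} = {G} (intersection, +0)
AH@2: {G} ∪ {T} = {G,T} (union, +1)
AHI@2: {G,T} ∩ {T} = {T} (intersection, +0)
ABHI@2: {T} ∪ {A} = {A,T} (union, +1)
ABHIY@2: {A,T} ∪ {C} = {A,C,T} (union, +1)
ABHIXY@2: {A,C,T} ∩ {A} = {A} (intersection, +0)
ABHIPXY@2: {A} ∪ {G} = {A,G} (union, +1)
AH@3: {A} ∪ {T} = {A,T} (union, +1)
AHI@3: {A,T} ∩ {T} = {T} (intersection, +0)
ABHI@3: {T} ∪ {G} = {G,T} (union, +1)
ABHIY@3: {G,T} ∩ {G} = {G} (intersection, +0)
ABHIXY@3: {G} ∩ {G} = {G} (intersection, +0)
ABHIPXY@3: {G} ∪ {C} = {C,G} (union, +1)
AH@4: {T} ∪ {A} = {A,T} (union, +1)
AHI@4: {A,T} ∪ {G} = {A,G,T} (union, +1)
ABHI@4: {A,G,T} ∩ {A} = {A} (intersection, +0)
ABHIY@4: {A} ∪ {G} = {A,G} (union, +1)
ABHIXY@4: {A,G} ∪ {T} = {A,G,T} (union, +1)
ABHIPXY@4: {A,G,T} ∩ {G} = {G} (intersection, +0)
AH@5: {C} ∪ {T} = {C,T} (union, +1)
AHI@5: {C,T} ∩ {T} = {T} (intersection, +0)
ABHI@5: {T} ∪ {A} = {A,T} (union, +1)
ABHIY@5: {A,T} ∩ {A} = {A} (intersection, +0)
ABHIXY@5: {A} ∪ {C} = {A,C} (union, +1)
ABHIPXY@5: {A,C} ∪ {G} = {A,C,G} (union, +1)
AH@6: {T} ∪ {A} = {A,T} (union, +1)
AHI@6: {A,T} ∪ {G} = {A,G,T} (union, +1)
ABHI@6: {A,G,T} ∩ {G} = {G} (intersection, +0)
ABHIY@6: {G} ∪ {C} = {C,G} (union, +1)
ABHIXY@6: {C,G} ∪ {T} = {C,G,T} (union, +1)
ABHIPXY@6: {C,G,T} ∪ {A} = {A,C,G,T} (union, +1)
AH@7: {T} ∪ {C} = {C,T} (union, +1)
AHI@7: {C,T} ∩ {T} = {T} (intersection, +0)
ABHI@7: {T} ∪ {G} = {G,T} (union, +1)
ABHIY@7: {G,T} ∪ {A} = {A,G,T} (union, +1)
ABHIXY@7: {A,G,T} ∪ {C} = {A,C,G,T} (union, +1)
ABHIPXY@7: {A,C,G,T} ∩ {G} = {G} (intersection, +0)
per-site changes: [3, 2, 4, 3, 4, 4, 5, 4]; total = 29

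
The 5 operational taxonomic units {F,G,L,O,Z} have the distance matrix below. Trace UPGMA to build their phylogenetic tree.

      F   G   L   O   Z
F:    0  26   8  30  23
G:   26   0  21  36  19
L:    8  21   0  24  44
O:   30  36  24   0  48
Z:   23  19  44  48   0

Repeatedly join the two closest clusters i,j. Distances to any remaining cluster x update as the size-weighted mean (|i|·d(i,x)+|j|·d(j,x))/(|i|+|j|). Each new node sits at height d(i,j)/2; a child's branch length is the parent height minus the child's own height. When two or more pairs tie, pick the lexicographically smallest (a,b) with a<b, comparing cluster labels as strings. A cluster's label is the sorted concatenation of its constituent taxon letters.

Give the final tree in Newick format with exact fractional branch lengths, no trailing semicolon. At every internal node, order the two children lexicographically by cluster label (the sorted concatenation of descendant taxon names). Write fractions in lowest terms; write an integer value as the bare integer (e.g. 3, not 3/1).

step 1: merge (F,L) at d=8; branch lengths F→4, L→4; new cluster FL
  updated: d(FL,G)=47/2, d(FL,O)=27, d(FL,Z)=67/2
step 2: merge (G,Z) at d=19; branch lengths G→19/2, Z→19/2; new cluster GZ
  updated: d(FL,GZ)=57/2, d(GZ,O)=42
step 3: merge (FL,O) at d=27; branch lengths FL→19/2, O→27/2; new cluster FLO
  updated: d(FLO,GZ)=33
step 4: merge (FLO,GZ) at d=33; branch lengths FLO→3, GZ→7; new cluster FGLOZ
final tree: (((F:4,L:4):19/2,O:27/2):3,(G:19/2,Z:19/2):7)
total length: 60

(((F:4,L:4):19/2,O:27/2):3,(G:19/2,Z:19/2):7)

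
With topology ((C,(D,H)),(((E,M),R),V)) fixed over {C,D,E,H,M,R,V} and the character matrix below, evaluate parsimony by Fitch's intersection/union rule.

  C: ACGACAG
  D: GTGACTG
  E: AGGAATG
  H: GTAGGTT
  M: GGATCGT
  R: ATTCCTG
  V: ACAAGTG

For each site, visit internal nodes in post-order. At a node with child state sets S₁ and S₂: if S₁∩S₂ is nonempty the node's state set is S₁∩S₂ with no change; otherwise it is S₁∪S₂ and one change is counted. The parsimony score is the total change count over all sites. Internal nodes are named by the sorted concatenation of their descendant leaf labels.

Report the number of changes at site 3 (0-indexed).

site 0, node DH: D={G} ∩ H={G} → {G} (+0)
site 0, node CDH: C={A} ∪ DH={G} → {A,G} (+1)
site 0, node EM: E={A} ∪ M={G} → {A,G} (+1)
site 0, node EMR: EM={A,G} ∩ R={A} → {A} (+0)
site 0, node EMRV: EMR={A} ∩ V={A} → {A} (+0)
site 0, node CDEHMRV: CDH={A,G} ∩ EMRV={A} → {A} (+0)
site 1, node DH: D={T} ∩ H={T} → {T} (+0)
site 1, node CDH: C={C} ∪ DH={T} → {C,T} (+1)
site 1, node EM: E={G} ∩ M={G} → {G} (+0)
site 1, node EMR: EM={G} ∪ R={T} → {G,T} (+1)
site 1, node EMRV: EMR={G,T} ∪ V={C} → {C,G,T} (+1)
site 1, node CDEHMRV: CDH={C,T} ∩ EMRV={C,G,T} → {C,T} (+0)
site 2, node DH: D={G} ∪ H={A} → {A,G} (+1)
site 2, node CDH: C={G} ∩ DH={A,G} → {G} (+0)
site 2, node EM: E={G} ∪ M={A} → {A,G} (+1)
site 2, node EMR: EM={A,G} ∪ R={T} → {A,G,T} (+1)
site 2, node EMRV: EMR={A,G,T} ∩ V={A} → {A} (+0)
site 2, node CDEHMRV: CDH={G} ∪ EMRV={A} → {A,G} (+1)
site 3, node DH: D={A} ∪ H={G} → {A,G} (+1)
site 3, node CDH: C={A} ∩ DH={A,G} → {A} (+0)
site 3, node EM: E={A} ∪ M={T} → {A,T} (+1)
site 3, node EMR: EM={A,T} ∪ R={C} → {A,C,T} (+1)
site 3, node EMRV: EMR={A,C,T} ∩ V={A} → {A} (+0)
site 3, node CDEHMRV: CDH={A} ∩ EMRV={A} → {A} (+0)
site 4, node DH: D={C} ∪ H={G} → {C,G} (+1)
site 4, node CDH: C={C} ∩ DH={C,G} → {C} (+0)
site 4, node EM: E={A} ∪ M={C} → {A,C} (+1)
site 4, node EMR: EM={A,C} ∩ R={C} → {C} (+0)
site 4, node EMRV: EMR={C} ∪ V={G} → {C,G} (+1)
site 4, node CDEHMRV: CDH={C} ∩ EMRV={C,G} → {C} (+0)
site 5, node DH: D={T} ∩ H={T} → {T} (+0)
site 5, node CDH: C={A} ∪ DH={T} → {A,T} (+1)
site 5, node EM: E={T} ∪ M={G} → {G,T} (+1)
site 5, node EMR: EM={G,T} ∩ R={T} → {T} (+0)
site 5, node EMRV: EMR={T} ∩ V={T} → {T} (+0)
site 5, node CDEHMRV: CDH={A,T} ∩ EMRV={T} → {T} (+0)
site 6, node DH: D={G} ∪ H={T} → {G,T} (+1)
site 6, node CDH: C={G} ∩ DH={G,T} → {G} (+0)
site 6, node EM: E={G} ∪ M={T} → {G,T} (+1)
site 6, node EMR: EM={G,T} ∩ R={G} → {G} (+0)
site 6, node EMRV: EMR={G} ∩ V={G} → {G} (+0)
site 6, node CDEHMRV: CDH={G} ∩ EMRV={G} → {G} (+0)
per-site changes: [2, 3, 4, 3, 3, 2, 2]; total = 19

3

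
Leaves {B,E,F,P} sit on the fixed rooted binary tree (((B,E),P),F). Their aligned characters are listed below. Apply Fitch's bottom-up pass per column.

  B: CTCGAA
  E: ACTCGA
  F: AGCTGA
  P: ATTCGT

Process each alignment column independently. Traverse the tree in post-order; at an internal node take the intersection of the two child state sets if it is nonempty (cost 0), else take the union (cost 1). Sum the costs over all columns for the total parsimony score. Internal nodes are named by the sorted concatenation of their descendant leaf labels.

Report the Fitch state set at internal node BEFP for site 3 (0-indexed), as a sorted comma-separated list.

[col 0] BE: children B:{C}, E:{A} ∪→ {A,C}; cost 1
[col 0] BEP: children BE:{A,C}, P:{A} ∩→ {A}; cost 0
[col 0] BEFP: children BEP:{A}, F:{A} ∩→ {A}; cost 0
[col 1] BE: children B:{T}, E:{C} ∪→ {C,T}; cost 1
[col 1] BEP: children BE:{C,T}, P:{T} ∩→ {T}; cost 0
[col 1] BEFP: children BEP:{T}, F:{G} ∪→ {G,T}; cost 1
[col 2] BE: children B:{C}, E:{T} ∪→ {C,T}; cost 1
[col 2] BEP: children BE:{C,T}, P:{T} ∩→ {T}; cost 0
[col 2] BEFP: children BEP:{T}, F:{C} ∪→ {C,T}; cost 1
[col 3] BE: children B:{G}, E:{C} ∪→ {C,G}; cost 1
[col 3] BEP: children BE:{C,G}, P:{C} ∩→ {C}; cost 0
[col 3] BEFP: children BEP:{C}, F:{T} ∪→ {C,T}; cost 1
[col 4] BE: children B:{A}, E:{G} ∪→ {A,G}; cost 1
[col 4] BEP: children BE:{A,G}, P:{G} ∩→ {G}; cost 0
[col 4] BEFP: children BEP:{G}, F:{G} ∩→ {G}; cost 0
[col 5] BE: children B:{A}, E:{A} ∩→ {A}; cost 0
[col 5] BEP: children BE:{A}, P:{T} ∪→ {A,T}; cost 1
[col 5] BEFP: children BEP:{A,T}, F:{A} ∩→ {A}; cost 0
per-site changes: [1, 2, 2, 2, 1, 1]; total = 9

C,T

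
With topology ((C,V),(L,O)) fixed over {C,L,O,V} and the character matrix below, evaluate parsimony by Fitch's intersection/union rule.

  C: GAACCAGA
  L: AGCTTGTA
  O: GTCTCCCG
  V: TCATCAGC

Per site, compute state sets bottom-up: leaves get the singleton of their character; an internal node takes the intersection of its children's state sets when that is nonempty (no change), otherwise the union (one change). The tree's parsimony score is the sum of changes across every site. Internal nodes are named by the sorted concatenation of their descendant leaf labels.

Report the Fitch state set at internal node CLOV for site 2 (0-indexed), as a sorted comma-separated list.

site 0, node CV: C={G} ∪ V={T} → {G,T} (+1)
site 0, node LO: L={A} ∪ O={G} → {A,G} (+1)
site 0, node CLOV: CV={G,T} ∩ LO={A,G} → {G} (+0)
site 1, node CV: C={A} ∪ V={C} → {A,C} (+1)
site 1, node LO: L={G} ∪ O={T} → {G,T} (+1)
site 1, node CLOV: CV={A,C} ∪ LO={G,T} → {A,C,G,T} (+1)
site 2, node CV: C={A} ∩ V={A} → {A} (+0)
site 2, node LO: L={C} ∩ O={C} → {C} (+0)
site 2, node CLOV: CV={A} ∪ LO={C} → {A,C} (+1)
site 3, node CV: C={C} ∪ V={T} → {C,T} (+1)
site 3, node LO: L={T} ∩ O={T} → {T} (+0)
site 3, node CLOV: CV={C,T} ∩ LO={T} → {T} (+0)
site 4, node CV: C={C} ∩ V={C} → {C} (+0)
site 4, node LO: L={T} ∪ O={C} → {C,T} (+1)
site 4, node CLOV: CV={C} ∩ LO={C,T} → {C} (+0)
site 5, node CV: C={A} ∩ V={A} → {A} (+0)
site 5, node LO: L={G} ∪ O={C} → {C,G} (+1)
site 5, node CLOV: CV={A} ∪ LO={C,G} → {A,C,G} (+1)
site 6, node CV: C={G} ∩ V={G} → {G} (+0)
site 6, node LO: L={T} ∪ O={C} → {C,T} (+1)
site 6, node CLOV: CV={G} ∪ LO={C,T} → {C,G,T} (+1)
site 7, node CV: C={A} ∪ V={C} → {A,C} (+1)
site 7, node LO: L={A} ∪ O={G} → {A,G} (+1)
site 7, node CLOV: CV={A,C} ∩ LO={A,G} → {A} (+0)
per-site changes: [2, 3, 1, 1, 1, 2, 2, 2]; total = 14

A,C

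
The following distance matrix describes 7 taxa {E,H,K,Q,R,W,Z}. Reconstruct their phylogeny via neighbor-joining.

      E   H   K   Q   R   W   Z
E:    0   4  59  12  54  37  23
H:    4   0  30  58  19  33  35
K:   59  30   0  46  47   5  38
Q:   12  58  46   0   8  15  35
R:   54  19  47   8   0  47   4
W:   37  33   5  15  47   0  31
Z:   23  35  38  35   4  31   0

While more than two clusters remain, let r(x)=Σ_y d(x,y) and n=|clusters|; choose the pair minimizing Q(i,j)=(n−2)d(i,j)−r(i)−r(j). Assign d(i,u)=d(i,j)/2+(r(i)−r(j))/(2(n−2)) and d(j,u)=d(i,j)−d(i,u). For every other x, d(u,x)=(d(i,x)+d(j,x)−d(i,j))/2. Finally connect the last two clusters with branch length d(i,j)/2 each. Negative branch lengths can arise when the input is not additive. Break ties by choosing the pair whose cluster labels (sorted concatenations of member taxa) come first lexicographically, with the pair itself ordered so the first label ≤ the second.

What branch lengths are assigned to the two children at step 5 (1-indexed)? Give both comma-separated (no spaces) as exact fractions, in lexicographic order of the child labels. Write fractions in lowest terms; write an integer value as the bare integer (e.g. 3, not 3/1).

step 1: merge (K,W) at d=5, Q=-368; branch lengths K→41/5, W→-16/5; new cluster KW
  updated: d(E,KW)=91/2, d(H,KW)=29, d(KW,Q)=28, d(KW,R)=89/2, d(KW,Z)=32
step 2: merge (E,H) at d=4, Q=-535/2; branch lengths E→19/16, H→45/16; new cluster EH
  updated: d(EH,KW)=141/4, d(EH,Q)=33, d(EH,R)=69/2, d(EH,Z)=27
step 3: merge (R,Z) at d=4, Q=-177; branch lengths R→5/6, Z→19/6; new cluster RZ
  updated: d(EH,RZ)=115/4, d(KW,RZ)=145/4, d(Q,RZ)=39/2
step 4: merge (EH,KW) at d=141/4, Q=-126; branch lengths EH→17, KW→73/4; new cluster EHKW
  updated: d(EHKW,Q)=103/8, d(EHKW,RZ)=119/8
step 5: merge (EHKW,Q) at d=103/8, Q=-189/4; branch lengths EHKW→33/8, Q→35/4; new cluster EHKQW
  updated: d(EHKQW,RZ)=43/4
step 6: merge (EHKQW,RZ) at d=43/4; branch lengths EHKQW→43/8, RZ→43/8; new cluster EHKQRWZ
final tree: ((((E:19/16,H:45/16):17,(K:41/5,W:-16/5):73/4):33/8,Q:35/4):43/8,(R:5/6,Z:19/6):43/8)
total length: 575/8

33/8,35/4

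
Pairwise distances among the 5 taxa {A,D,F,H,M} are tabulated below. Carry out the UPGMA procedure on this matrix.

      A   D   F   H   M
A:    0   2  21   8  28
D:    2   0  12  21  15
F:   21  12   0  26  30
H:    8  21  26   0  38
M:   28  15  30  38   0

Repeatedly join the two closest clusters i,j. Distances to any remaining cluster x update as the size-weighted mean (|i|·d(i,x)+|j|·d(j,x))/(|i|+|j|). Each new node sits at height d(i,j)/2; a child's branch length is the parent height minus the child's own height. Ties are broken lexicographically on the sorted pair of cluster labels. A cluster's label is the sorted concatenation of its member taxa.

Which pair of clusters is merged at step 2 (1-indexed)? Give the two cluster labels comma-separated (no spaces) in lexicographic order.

AD,H

1. join A+D (d=2) ⇒ AD; edges |A|=1, |D|=1
  updated: d(AD,F)=33/2, d(AD,H)=29/2, d(AD,M)=43/2
2. join AD+H (d=29/2) ⇒ ADH; edges |AD|=25/4, |H|=29/4
  updated: d(ADH,F)=59/3, d(ADH,M)=27
3. join ADH+F (d=59/3) ⇒ ADFH; edges |ADH|=31/12, |F|=59/6
  updated: d(ADFH,M)=111/4
4. join ADFH+M (d=111/4) ⇒ ADFHM; edges |ADFH|=97/24, |M|=111/8
final tree: ((((A:1,D:1):25/4,H:29/4):31/12,F:59/6):97/24,M:111/8)
total length: 275/6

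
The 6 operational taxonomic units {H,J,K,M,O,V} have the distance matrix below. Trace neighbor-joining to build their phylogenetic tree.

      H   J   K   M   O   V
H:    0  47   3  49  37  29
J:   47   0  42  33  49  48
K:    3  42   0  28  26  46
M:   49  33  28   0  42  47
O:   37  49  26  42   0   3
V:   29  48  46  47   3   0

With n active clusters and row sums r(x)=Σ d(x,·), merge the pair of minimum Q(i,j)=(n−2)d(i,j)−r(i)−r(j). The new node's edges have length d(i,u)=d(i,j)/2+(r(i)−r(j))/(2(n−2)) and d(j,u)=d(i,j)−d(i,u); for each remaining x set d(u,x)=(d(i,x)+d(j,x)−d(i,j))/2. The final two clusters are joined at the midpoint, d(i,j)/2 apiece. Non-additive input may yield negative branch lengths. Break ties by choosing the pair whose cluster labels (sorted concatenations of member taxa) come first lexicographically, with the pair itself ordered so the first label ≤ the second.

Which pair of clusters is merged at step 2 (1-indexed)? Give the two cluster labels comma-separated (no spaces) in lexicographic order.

1. join O+V (d=3, Q=-318) ⇒ OV; edges |O|=-1/2, |V|=7/2
  updated: d(H,OV)=63/2, d(J,OV)=47, d(K,OV)=69/2, d(M,OV)=43
2. join H+K (d=3, Q=-229) ⇒ HK; edges |H|=16/3, |K|=-7/3
  updated: d(HK,J)=43, d(HK,M)=37, d(HK,OV)=63/2
3. join HK+OV (d=63/2, Q=-170) ⇒ HKOV; edges |HK|=53/4, |OV|=73/4
  updated: d(HKOV,J)=117/4, d(HKOV,M)=97/4
4. join HKOV+J (d=117/4, Q=-173/2) ⇒ HJKOV; edges |HKOV|=41/4, |J|=19
  updated: d(HJKOV,M)=14
5. join HJKOV+M (d=14) ⇒ HJKMOV; edges |HJKOV|=7, |M|=7
final tree: ((((H:16/3,K:-7/3):53/4,(O:-1/2,V:7/2):73/4):41/4,J:19):7,M:7)
total length: 323/4

H,K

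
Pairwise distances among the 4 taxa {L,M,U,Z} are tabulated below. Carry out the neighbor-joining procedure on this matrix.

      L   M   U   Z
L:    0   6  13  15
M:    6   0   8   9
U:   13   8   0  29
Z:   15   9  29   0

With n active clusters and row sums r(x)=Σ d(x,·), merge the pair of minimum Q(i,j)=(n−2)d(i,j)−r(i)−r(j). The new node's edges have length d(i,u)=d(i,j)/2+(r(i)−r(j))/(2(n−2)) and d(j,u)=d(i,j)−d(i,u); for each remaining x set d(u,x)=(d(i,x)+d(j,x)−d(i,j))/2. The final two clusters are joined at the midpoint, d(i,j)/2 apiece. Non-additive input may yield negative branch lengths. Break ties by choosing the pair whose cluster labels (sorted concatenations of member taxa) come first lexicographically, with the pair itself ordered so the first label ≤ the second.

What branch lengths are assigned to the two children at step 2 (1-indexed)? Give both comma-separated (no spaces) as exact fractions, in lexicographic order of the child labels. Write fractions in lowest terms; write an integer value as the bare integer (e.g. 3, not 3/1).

7/2,-3

iteration 1: select L,U (d=13, Q=-58); attach at lengths (5/2, 21/2); label the merged cluster LU
  updated: d(LU,M)=1/2, d(LU,Z)=31/2
iteration 2: select LU,M (d=1/2, Q=-25); attach at lengths (7/2, -3); label the merged cluster LMU
  updated: d(LMU,Z)=12
iteration 3: select LMU,Z (d=12); attach at lengths (6, 6); label the merged cluster LMUZ
final tree: (((L:5/2,U:21/2):7/2,M:-3):6,Z:6)
total length: 51/2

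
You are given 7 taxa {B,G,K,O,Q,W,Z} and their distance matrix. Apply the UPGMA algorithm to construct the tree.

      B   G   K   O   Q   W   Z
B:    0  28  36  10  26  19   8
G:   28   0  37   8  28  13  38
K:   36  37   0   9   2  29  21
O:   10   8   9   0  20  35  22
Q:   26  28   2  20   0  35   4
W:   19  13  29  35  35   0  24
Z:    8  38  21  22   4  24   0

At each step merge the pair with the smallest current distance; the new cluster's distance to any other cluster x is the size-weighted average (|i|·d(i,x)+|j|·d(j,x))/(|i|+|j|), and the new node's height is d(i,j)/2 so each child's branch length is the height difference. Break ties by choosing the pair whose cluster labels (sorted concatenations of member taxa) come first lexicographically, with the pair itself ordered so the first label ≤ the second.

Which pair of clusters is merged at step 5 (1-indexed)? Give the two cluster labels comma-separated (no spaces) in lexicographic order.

1. join K+Q (d=2) ⇒ KQ; edges |K|=1, |Q|=1
  updated: d(B,KQ)=31, d(G,KQ)=65/2, d(KQ,O)=29/2, d(KQ,W)=32, d(KQ,Z)=25/2
2. join B+Z (d=8) ⇒ BZ; edges |B|=4, |Z|=4
  updated: d(BZ,G)=33, d(BZ,KQ)=87/4, d(BZ,O)=16, d(BZ,W)=43/2
3. join G+O (d=8) ⇒ GO; edges |G|=4, |O|=4
  updated: d(BZ,GO)=49/2, d(GO,KQ)=47/2, d(GO,W)=24
4. join BZ+W (d=43/2) ⇒ BWZ; edges |BZ|=27/4, |W|=43/4
  updated: d(BWZ,GO)=73/3, d(BWZ,KQ)=151/6
5. join GO+KQ (d=47/2) ⇒ GKOQ; edges |GO|=31/4, |KQ|=43/4
  updated: d(BWZ,GKOQ)=99/4
6. join BWZ+GKOQ (d=99/4) ⇒ BGKOQWZ; edges |BWZ|=13/8, |GKOQ|=5/8
final tree: (((B:4,Z:4):27/4,W:43/4):13/8,((G:4,O:4):31/4,(K:1,Q:1):43/4):5/8)
total length: 225/4

GO,KQ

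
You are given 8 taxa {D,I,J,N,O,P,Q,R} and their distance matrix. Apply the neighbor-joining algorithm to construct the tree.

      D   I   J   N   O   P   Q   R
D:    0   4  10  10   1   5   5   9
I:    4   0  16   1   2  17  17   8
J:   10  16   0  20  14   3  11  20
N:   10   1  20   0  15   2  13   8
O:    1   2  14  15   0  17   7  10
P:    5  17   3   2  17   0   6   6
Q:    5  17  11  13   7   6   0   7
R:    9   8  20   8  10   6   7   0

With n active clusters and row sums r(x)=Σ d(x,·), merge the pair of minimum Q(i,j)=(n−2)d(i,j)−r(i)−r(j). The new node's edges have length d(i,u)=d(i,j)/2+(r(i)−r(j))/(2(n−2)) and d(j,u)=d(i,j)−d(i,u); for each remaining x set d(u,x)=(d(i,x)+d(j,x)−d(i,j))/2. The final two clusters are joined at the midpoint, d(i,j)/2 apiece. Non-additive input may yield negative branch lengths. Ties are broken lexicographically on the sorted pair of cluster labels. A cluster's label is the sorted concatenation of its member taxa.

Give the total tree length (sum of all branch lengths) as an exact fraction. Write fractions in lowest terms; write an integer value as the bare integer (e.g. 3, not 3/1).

1. join J+P (d=3, Q=-132) ⇒ JP; edges |J|=14/3, |P|=-5/3
  updated: d(D,JP)=6, d(I,JP)=15, d(JP,N)=19/2, d(JP,O)=14, d(JP,Q)=7, d(JP,R)=23/2
2. join I+N (d=1, Q=-197/2) ⇒ IN; edges |I|=-9/20, |N|=29/20
  updated: d(D,IN)=13/2, d(IN,JP)=47/4, d(IN,O)=8, d(IN,Q)=29/2, d(IN,R)=15/2
3. join D+O (d=1, Q=-127/2) ⇒ DO; edges |D|=-17/16, |O|=33/16
  updated: d(DO,IN)=27/4, d(DO,JP)=19/2, d(DO,Q)=11/2, d(DO,R)=9
4. join IN+R (d=15/2, Q=-53) ⇒ INR; edges |IN|=14/3, |R|=17/6
  updated: d(DO,INR)=33/8, d(INR,JP)=63/8, d(INR,Q)=7
5. join DO+INR (d=33/8, Q=-239/8) ⇒ DINOR; edges |DO|=67/32, |INR|=65/32
  updated: d(DINOR,JP)=53/8, d(DINOR,Q)=67/16
6. join DINOR+JP (d=53/8, Q=-285/16) ⇒ DIJNOPR; edges |DINOR|=61/32, |JP|=151/32
  updated: d(DIJNOPR,Q)=73/32
7. join DIJNOPR+Q (d=73/32) ⇒ DIJNOPQR; edges |DIJNOPR|=73/64, |Q|=73/64
final tree: ((((D:-17/16,O:33/16):67/32,((I:-9/20,N:29/20):14/3,R:17/6):65/32):61/32,(J:14/3,P:-5/3):151/32):73/64,Q:73/64)
total length: 817/32

817/32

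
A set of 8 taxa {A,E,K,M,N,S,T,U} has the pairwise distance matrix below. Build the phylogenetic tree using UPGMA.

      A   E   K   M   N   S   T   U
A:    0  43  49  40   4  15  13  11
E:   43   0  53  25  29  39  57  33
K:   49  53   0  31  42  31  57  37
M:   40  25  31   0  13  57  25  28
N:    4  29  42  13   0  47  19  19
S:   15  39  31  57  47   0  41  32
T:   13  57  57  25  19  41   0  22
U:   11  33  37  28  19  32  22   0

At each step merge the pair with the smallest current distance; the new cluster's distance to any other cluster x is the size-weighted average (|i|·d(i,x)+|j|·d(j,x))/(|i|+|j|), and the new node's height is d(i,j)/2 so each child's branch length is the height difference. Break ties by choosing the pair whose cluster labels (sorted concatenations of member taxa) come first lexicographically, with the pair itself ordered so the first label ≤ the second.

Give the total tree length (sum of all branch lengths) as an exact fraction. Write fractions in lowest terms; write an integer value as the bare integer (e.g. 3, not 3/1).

1. join A+N (d=4) ⇒ AN; edges |A|=2, |N|=2
  updated: d(AN,E)=36, d(AN,K)=91/2, d(AN,M)=53/2, d(AN,S)=31, d(AN,T)=16, d(AN,U)=15
2. join AN+U (d=15) ⇒ ANU; edges |AN|=11/2, |U|=15/2
  updated: d(ANU,E)=35, d(ANU,K)=128/3, d(ANU,M)=27, d(ANU,S)=94/3, d(ANU,T)=18
3. join ANU+T (d=18) ⇒ ANTU; edges |ANU|=3/2, |T|=9
  updated: d(ANTU,E)=81/2, d(ANTU,K)=185/4, d(ANTU,M)=53/2, d(ANTU,S)=135/4
4. join E+M (d=25) ⇒ EM; edges |E|=25/2, |M|=25/2
  updated: d(ANTU,EM)=67/2, d(EM,K)=42, d(EM,S)=48
5. join K+S (d=31) ⇒ KS; edges |K|=31/2, |S|=31/2
  updated: d(ANTU,KS)=40, d(EM,KS)=45
6. join ANTU+EM (d=67/2) ⇒ AEMNTU; edges |ANTU|=31/4, |EM|=17/4
  updated: d(AEMNTU,KS)=125/3
7. join AEMNTU+KS (d=125/3) ⇒ AEKMNSTU; edges |AEMNTU|=49/12, |KS|=16/3
final tree: (((((A:2,N:2):11/2,U:15/2):3/2,T:9):31/4,(E:25/2,M:25/2):17/4):49/12,(K:31/2,S:31/2):16/3)
total length: 1259/12

1259/12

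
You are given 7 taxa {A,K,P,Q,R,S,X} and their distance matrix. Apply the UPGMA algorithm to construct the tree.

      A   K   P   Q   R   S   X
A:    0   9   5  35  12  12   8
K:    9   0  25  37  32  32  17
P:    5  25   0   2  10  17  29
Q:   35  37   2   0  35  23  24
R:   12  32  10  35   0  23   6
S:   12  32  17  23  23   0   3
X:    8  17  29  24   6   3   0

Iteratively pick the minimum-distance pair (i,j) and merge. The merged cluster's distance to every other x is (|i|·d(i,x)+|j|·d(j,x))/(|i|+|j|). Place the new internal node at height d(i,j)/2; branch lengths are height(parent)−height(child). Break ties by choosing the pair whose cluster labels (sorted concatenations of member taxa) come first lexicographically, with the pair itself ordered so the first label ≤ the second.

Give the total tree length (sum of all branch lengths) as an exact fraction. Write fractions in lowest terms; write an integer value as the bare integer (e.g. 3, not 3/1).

iteration 1: select P,Q (d=2); attach at lengths (1, 1); label the merged cluster PQ
  updated: d(A,PQ)=20, d(K,PQ)=31, d(PQ,R)=45/2, d(PQ,S)=20, d(PQ,X)=53/2
iteration 2: select S,X (d=3); attach at lengths (3/2, 3/2); label the merged cluster SX
  updated: d(A,SX)=10, d(K,SX)=49/2, d(PQ,SX)=93/4, d(R,SX)=29/2
iteration 3: select A,K (d=9); attach at lengths (9/2, 9/2); label the merged cluster AK
  updated: d(AK,PQ)=51/2, d(AK,R)=22, d(AK,SX)=69/4
iteration 4: select R,SX (d=29/2); attach at lengths (29/4, 23/4); label the merged cluster RSX
  updated: d(AK,RSX)=113/6, d(PQ,RSX)=23
iteration 5: select AK,RSX (d=113/6); attach at lengths (59/12, 13/6); label the merged cluster AKRSX
  updated: d(AKRSX,PQ)=24
iteration 6: select AKRSX,PQ (d=24); attach at lengths (31/12, 11); label the merged cluster AKPQRSX
final tree: (((A:9/2,K:9/2):59/12,(R:29/4,(S:3/2,X:3/2):23/4):13/6):31/12,(P:1,Q:1):11)
total length: 143/3

143/3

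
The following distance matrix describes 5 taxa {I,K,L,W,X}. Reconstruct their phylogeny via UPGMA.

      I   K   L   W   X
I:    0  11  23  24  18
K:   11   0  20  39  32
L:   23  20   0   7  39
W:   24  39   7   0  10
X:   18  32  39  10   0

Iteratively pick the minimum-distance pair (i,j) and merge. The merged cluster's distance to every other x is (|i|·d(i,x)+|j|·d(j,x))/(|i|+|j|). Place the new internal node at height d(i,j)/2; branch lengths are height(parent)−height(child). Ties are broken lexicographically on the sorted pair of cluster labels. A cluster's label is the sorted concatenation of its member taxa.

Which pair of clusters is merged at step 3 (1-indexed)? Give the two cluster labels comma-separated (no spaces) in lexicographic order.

LW,X

step 1: merge (L,W) at d=7; branch lengths L→7/2, W→7/2; new cluster LW
  updated: d(I,LW)=47/2, d(K,LW)=59/2, d(LW,X)=49/2
step 2: merge (I,K) at d=11; branch lengths I→11/2, K→11/2; new cluster IK
  updated: d(IK,LW)=53/2, d(IK,X)=25
step 3: merge (LW,X) at d=49/2; branch lengths LW→35/4, X→49/4; new cluster LWX
  updated: d(IK,LWX)=26
step 4: merge (IK,LWX) at d=26; branch lengths IK→15/2, LWX→3/4; new cluster IKLWX
final tree: ((I:11/2,K:11/2):15/2,((L:7/2,W:7/2):35/4,X:49/4):3/4)
total length: 189/4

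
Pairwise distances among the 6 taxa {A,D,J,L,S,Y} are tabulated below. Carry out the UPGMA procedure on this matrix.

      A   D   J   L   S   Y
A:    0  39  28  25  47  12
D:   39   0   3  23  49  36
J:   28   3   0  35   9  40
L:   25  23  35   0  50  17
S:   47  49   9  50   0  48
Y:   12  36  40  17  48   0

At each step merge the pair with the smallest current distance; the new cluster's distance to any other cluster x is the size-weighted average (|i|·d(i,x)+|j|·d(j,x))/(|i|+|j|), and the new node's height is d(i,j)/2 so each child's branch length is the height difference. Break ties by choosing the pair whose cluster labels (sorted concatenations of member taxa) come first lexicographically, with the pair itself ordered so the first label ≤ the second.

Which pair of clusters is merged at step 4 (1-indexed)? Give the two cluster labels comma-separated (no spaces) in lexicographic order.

DJ,S

iteration 1: select D,J (d=3); attach at lengths (3/2, 3/2); label the merged cluster DJ
  updated: d(A,DJ)=67/2, d(DJ,L)=29, d(DJ,S)=29, d(DJ,Y)=38
iteration 2: select A,Y (d=12); attach at lengths (6, 6); label the merged cluster AY
  updated: d(AY,DJ)=143/4, d(AY,L)=21, d(AY,S)=95/2
iteration 3: select AY,L (d=21); attach at lengths (9/2, 21/2); label the merged cluster ALY
  updated: d(ALY,DJ)=67/2, d(ALY,S)=145/3
iteration 4: select DJ,S (d=29); attach at lengths (13, 29/2); label the merged cluster DJS
  updated: d(ALY,DJS)=346/9
iteration 5: select ALY,DJS (d=346/9); attach at lengths (157/18, 85/18); label the merged cluster ADJLSY
final tree: (((A:6,Y:6):9/2,L:21/2):157/18,((D:3/2,J:3/2):13,S:29/2):85/18)
total length: 1277/18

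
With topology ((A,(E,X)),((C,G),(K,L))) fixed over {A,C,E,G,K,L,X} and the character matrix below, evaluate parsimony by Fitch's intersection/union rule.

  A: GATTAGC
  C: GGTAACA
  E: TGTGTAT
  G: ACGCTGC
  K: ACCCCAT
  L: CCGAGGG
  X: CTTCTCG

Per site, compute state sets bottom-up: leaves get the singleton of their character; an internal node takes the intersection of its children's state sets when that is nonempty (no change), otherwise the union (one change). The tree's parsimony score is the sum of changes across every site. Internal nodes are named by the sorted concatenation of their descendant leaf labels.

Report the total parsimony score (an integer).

EX@0: {T} ∪ {C} = {C,T} (union, +1)
AEX@0: {G} ∪ {C,T} = {C,G,T} (union, +1)
CG@0: {G} ∪ {A} = {A,G} (union, +1)
KL@0: {A} ∪ {C} = {A,C} (union, +1)
CGKL@0: {A,G} ∩ {A,C} = {A} (intersection, +0)
ACEGKLX@0: {C,G,T} ∪ {A} = {A,C,G,T} (union, +1)
EX@1: {G} ∪ {T} = {G,T} (union, +1)
AEX@1: {A} ∪ {G,T} = {A,G,T} (union, +1)
CG@1: {G} ∪ {C} = {C,G} (union, +1)
KL@1: {C} ∩ {C} = {C} (intersection, +0)
CGKL@1: {C,G} ∩ {C} = {C} (intersection, +0)
ACEGKLX@1: {A,G,T} ∪ {C} = {A,C,G,T} (union, +1)
EX@2: {T} ∩ {T} = {T} (intersection, +0)
AEX@2: {T} ∩ {T} = {T} (intersection, +0)
CG@2: {T} ∪ {G} = {G,T} (union, +1)
KL@2: {C} ∪ {G} = {C,G} (union, +1)
CGKL@2: {G,T} ∩ {C,G} = {G} (intersection, +0)
ACEGKLX@2: {T} ∪ {G} = {G,T} (union, +1)
EX@3: {G} ∪ {C} = {C,G} (union, +1)
AEX@3: {T} ∪ {C,G} = {C,G,T} (union, +1)
CG@3: {A} ∪ {C} = {A,C} (union, +1)
KL@3: {C} ∪ {A} = {A,C} (union, +1)
CGKL@3: {A,C} ∩ {A,C} = {A,C} (intersection, +0)
ACEGKLX@3: {C,G,T} ∩ {A,C} = {C} (intersection, +0)
EX@4: {T} ∩ {T} = {T} (intersection, +0)
AEX@4: {A} ∪ {T} = {A,T} (union, +1)
CG@4: {A} ∪ {T} = {A,T} (union, +1)
KL@4: {C} ∪ {G} = {C,G} (union, +1)
CGKL@4: {A,T} ∪ {C,G} = {A,C,G,T} (union, +1)
ACEGKLX@4: {A,T} ∩ {A,C,G,T} = {A,T} (intersection, +0)
EX@5: {A} ∪ {C} = {A,C} (union, +1)
AEX@5: {G} ∪ {A,C} = {A,C,G} (union, +1)
CG@5: {C} ∪ {G} = {C,G} (union, +1)
KL@5: {A} ∪ {G} = {A,G} (union, +1)
CGKL@5: {C,G} ∩ {A,G} = {G} (intersection, +0)
ACEGKLX@5: {A,C,G} ∩ {G} = {G} (intersection, +0)
EX@6: {T} ∪ {G} = {G,T} (union, +1)
AEX@6: {C} ∪ {G,T} = {C,G,T} (union, +1)
CG@6: {A} ∪ {C} = {A,C} (union, +1)
KL@6: {T} ∪ {G} = {G,T} (union, +1)
CGKL@6: {A,C} ∪ {G,T} = {A,C,G,T} (union, +1)
ACEGKLX@6: {C,G,T} ∩ {A,C,G,T} = {C,G,T} (intersection, +0)
per-site changes: [5, 4, 3, 4, 4, 4, 5]; total = 29

29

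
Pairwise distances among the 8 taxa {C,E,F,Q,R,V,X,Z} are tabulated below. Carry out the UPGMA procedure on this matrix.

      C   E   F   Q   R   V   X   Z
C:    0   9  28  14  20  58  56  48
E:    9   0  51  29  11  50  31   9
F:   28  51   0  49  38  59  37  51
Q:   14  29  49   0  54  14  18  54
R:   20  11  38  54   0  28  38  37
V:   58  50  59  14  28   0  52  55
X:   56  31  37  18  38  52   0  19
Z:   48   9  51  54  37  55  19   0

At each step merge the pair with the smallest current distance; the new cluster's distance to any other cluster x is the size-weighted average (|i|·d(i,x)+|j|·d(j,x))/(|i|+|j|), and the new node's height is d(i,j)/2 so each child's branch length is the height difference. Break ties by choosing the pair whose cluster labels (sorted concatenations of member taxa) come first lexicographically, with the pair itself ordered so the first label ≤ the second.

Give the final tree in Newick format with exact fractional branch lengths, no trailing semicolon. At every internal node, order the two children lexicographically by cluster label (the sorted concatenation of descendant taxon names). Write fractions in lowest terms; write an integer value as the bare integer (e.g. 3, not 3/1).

(((((C:9/2,E:9/2):13/4,R:31/4):21/2,(X:19/2,Z:19/2):35/4):9/4,F:41/2):7/6,(Q:7,V:7):44/3)

step 1: merge (C,E) at d=9; branch lengths C→9/2, E→9/2; new cluster CE
  updated: d(CE,F)=79/2, d(CE,Q)=43/2, d(CE,R)=31/2, d(CE,V)=54, d(CE,X)=87/2, d(CE,Z)=57/2
step 2: merge (Q,V) at d=14; branch lengths Q→7, V→7; new cluster QV
  updated: d(CE,QV)=151/4, d(F,QV)=54, d(QV,R)=41, d(QV,X)=35, d(QV,Z)=109/2
step 3: merge (CE,R) at d=31/2; branch lengths CE→13/4, R→31/4; new cluster CER
  updated: d(CER,F)=39, d(CER,QV)=233/6, d(CER,X)=125/3, d(CER,Z)=94/3
step 4: merge (X,Z) at d=19; branch lengths X→19/2, Z→19/2; new cluster XZ
  updated: d(CER,XZ)=73/2, d(F,XZ)=44, d(QV,XZ)=179/4
step 5: merge (CER,XZ) at d=73/2; branch lengths CER→21/2, XZ→35/4; new cluster CERXZ
  updated: d(CERXZ,F)=41, d(CERXZ,QV)=206/5
step 6: merge (CERXZ,F) at d=41; branch lengths CERXZ→9/4, F→41/2; new cluster CEFRXZ
  updated: d(CEFRXZ,QV)=130/3
step 7: merge (CEFRXZ,QV) at d=130/3; branch lengths CEFRXZ→7/6, QV→44/3; new cluster CEFQRVXZ
final tree: (((((C:9/2,E:9/2):13/4,R:31/4):21/2,(X:19/2,Z:19/2):35/4):9/4,F:41/2):7/6,(Q:7,V:7):44/3)
total length: 665/6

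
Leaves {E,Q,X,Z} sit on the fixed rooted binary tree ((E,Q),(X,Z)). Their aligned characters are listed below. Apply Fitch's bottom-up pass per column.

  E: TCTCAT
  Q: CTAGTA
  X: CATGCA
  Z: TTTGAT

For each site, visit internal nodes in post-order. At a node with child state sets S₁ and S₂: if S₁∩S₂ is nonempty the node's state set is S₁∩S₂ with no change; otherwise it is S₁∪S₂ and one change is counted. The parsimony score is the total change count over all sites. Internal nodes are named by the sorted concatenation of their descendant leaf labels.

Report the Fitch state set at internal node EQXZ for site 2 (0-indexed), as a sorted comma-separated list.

T

[col 0] EQ: children E:{T}, Q:{C} ∪→ {C,T}; cost 1
[col 0] XZ: children X:{C}, Z:{T} ∪→ {C,T}; cost 1
[col 0] EQXZ: children EQ:{C,T}, XZ:{C,T} ∩→ {C,T}; cost 0
[col 1] EQ: children E:{C}, Q:{T} ∪→ {C,T}; cost 1
[col 1] XZ: children X:{A}, Z:{T} ∪→ {A,T}; cost 1
[col 1] EQXZ: children EQ:{C,T}, XZ:{A,T} ∩→ {T}; cost 0
[col 2] EQ: children E:{T}, Q:{A} ∪→ {A,T}; cost 1
[col 2] XZ: children X:{T}, Z:{T} ∩→ {T}; cost 0
[col 2] EQXZ: children EQ:{A,T}, XZ:{T} ∩→ {T}; cost 0
[col 3] EQ: children E:{C}, Q:{G} ∪→ {C,G}; cost 1
[col 3] XZ: children X:{G}, Z:{G} ∩→ {G}; cost 0
[col 3] EQXZ: children EQ:{C,G}, XZ:{G} ∩→ {G}; cost 0
[col 4] EQ: children E:{A}, Q:{T} ∪→ {A,T}; cost 1
[col 4] XZ: children X:{C}, Z:{A} ∪→ {A,C}; cost 1
[col 4] EQXZ: children EQ:{A,T}, XZ:{A,C} ∩→ {A}; cost 0
[col 5] EQ: children E:{T}, Q:{A} ∪→ {A,T}; cost 1
[col 5] XZ: children X:{A}, Z:{T} ∪→ {A,T}; cost 1
[col 5] EQXZ: children EQ:{A,T}, XZ:{A,T} ∩→ {A,T}; cost 0
per-site changes: [2, 2, 1, 1, 2, 2]; total = 10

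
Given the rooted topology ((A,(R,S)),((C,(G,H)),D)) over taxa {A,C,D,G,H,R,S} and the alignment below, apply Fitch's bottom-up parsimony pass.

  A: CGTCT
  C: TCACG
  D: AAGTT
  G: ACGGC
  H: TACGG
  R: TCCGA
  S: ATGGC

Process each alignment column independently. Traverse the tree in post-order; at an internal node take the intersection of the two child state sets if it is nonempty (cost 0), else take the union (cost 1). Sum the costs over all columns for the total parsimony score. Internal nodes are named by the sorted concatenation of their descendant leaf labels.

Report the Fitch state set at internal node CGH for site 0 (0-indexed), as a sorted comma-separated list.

T

site 0, node RS: R={T} ∪ S={A} → {A,T} (+1)
site 0, node ARS: A={C} ∪ RS={A,T} → {A,C,T} (+1)
site 0, node GH: G={A} ∪ H={T} → {A,T} (+1)
site 0, node CGH: C={T} ∩ GH={A,T} → {T} (+0)
site 0, node CDGH: CGH={T} ∪ D={A} → {A,T} (+1)
site 0, node ACDGHRS: ARS={A,C,T} ∩ CDGH={A,T} → {A,T} (+0)
site 1, node RS: R={C} ∪ S={T} → {C,T} (+1)
site 1, node ARS: A={G} ∪ RS={C,T} → {C,G,T} (+1)
site 1, node GH: G={C} ∪ H={A} → {A,C} (+1)
site 1, node CGH: C={C} ∩ GH={A,C} → {C} (+0)
site 1, node CDGH: CGH={C} ∪ D={A} → {A,C} (+1)
site 1, node ACDGHRS: ARS={C,G,T} ∩ CDGH={A,C} → {C} (+0)
site 2, node RS: R={C} ∪ S={G} → {C,G} (+1)
site 2, node ARS: A={T} ∪ RS={C,G} → {C,G,T} (+1)
site 2, node GH: G={G} ∪ H={C} → {C,G} (+1)
site 2, node CGH: C={A} ∪ GH={C,G} → {A,C,G} (+1)
site 2, node CDGH: CGH={A,C,G} ∩ D={G} → {G} (+0)
site 2, node ACDGHRS: ARS={C,G,T} ∩ CDGH={G} → {G} (+0)
site 3, node RS: R={G} ∩ S={G} → {G} (+0)
site 3, node ARS: A={C} ∪ RS={G} → {C,G} (+1)
site 3, node GH: G={G} ∩ H={G} → {G} (+0)
site 3, node CGH: C={C} ∪ GH={G} → {C,G} (+1)
site 3, node CDGH: CGH={C,G} ∪ D={T} → {C,G,T} (+1)
site 3, node ACDGHRS: ARS={C,G} ∩ CDGH={C,G,T} → {C,G} (+0)
site 4, node RS: R={A} ∪ S={C} → {A,C} (+1)
site 4, node ARS: A={T} ∪ RS={A,C} → {A,C,T} (+1)
site 4, node GH: G={C} ∪ H={G} → {C,G} (+1)
site 4, node CGH: C={G} ∩ GH={C,G} → {G} (+0)
site 4, node CDGH: CGH={G} ∪ D={T} → {G,T} (+1)
site 4, node ACDGHRS: ARS={A,C,T} ∩ CDGH={G,T} → {T} (+0)
per-site changes: [4, 4, 4, 3, 4]; total = 19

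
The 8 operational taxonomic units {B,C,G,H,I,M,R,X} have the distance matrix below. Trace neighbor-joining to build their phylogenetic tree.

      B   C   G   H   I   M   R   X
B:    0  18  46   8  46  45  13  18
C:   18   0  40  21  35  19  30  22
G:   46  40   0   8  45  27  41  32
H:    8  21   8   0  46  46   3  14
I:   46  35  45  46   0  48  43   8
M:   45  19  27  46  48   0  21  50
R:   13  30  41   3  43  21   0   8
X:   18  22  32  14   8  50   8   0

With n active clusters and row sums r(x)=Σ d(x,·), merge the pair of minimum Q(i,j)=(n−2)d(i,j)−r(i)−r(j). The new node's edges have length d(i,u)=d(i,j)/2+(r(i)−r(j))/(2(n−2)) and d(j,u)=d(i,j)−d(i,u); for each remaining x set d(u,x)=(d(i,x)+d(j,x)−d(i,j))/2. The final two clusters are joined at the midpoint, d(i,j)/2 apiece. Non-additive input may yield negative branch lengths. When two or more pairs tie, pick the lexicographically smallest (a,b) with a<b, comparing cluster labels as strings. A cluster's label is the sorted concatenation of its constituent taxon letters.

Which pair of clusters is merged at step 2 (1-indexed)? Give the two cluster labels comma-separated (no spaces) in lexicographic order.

G,H

iteration 1: select I,X (d=8, Q=-375); attach at lengths (167/12, -71/12); label the merged cluster IX
  updated: d(B,IX)=28, d(C,IX)=49/2, d(G,IX)=69/2, d(H,IX)=26, d(IX,M)=45, d(IX,R)=43/2
iteration 2: select G,H (d=8, Q=-537/2); attach at lengths (249/20, -89/20); label the merged cluster GH
  updated: d(B,GH)=23, d(C,GH)=53/2, d(GH,IX)=105/4, d(GH,M)=65/2, d(GH,R)=18
iteration 3: select C,M (d=19, Q=-409/2); attach at lengths (63/16, 241/16); label the merged cluster CM
  updated: d(B,CM)=22, d(CM,GH)=20, d(CM,IX)=101/4, d(CM,R)=16
iteration 4: select B,R (d=13, Q=-231/2); attach at lengths (113/12, 43/12); label the merged cluster BR
  updated: d(BR,CM)=25/2, d(BR,GH)=14, d(BR,IX)=73/4
iteration 5: select BR,IX (d=73/4, Q=-78); attach at lengths (23/8, 123/8); label the merged cluster BIRX
  updated: d(BIRX,CM)=39/4, d(BIRX,GH)=11
iteration 6: select BIRX,CM (d=39/4, Q=-163/4); attach at lengths (3/8, 75/8); label the merged cluster BCIMRX
  updated: d(BCIMRX,GH)=85/8
iteration 7: select BCIMRX,GH (d=85/8); attach at lengths (85/16, 85/16); label the merged cluster BCGHIMRX
final tree: ((((B:113/12,R:43/12):23/8,(I:167/12,X:-71/12):123/8):3/8,(C:63/16,M:241/16):75/8):85/16,(G:249/20,H:-89/20):85/16)
total length: 693/8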